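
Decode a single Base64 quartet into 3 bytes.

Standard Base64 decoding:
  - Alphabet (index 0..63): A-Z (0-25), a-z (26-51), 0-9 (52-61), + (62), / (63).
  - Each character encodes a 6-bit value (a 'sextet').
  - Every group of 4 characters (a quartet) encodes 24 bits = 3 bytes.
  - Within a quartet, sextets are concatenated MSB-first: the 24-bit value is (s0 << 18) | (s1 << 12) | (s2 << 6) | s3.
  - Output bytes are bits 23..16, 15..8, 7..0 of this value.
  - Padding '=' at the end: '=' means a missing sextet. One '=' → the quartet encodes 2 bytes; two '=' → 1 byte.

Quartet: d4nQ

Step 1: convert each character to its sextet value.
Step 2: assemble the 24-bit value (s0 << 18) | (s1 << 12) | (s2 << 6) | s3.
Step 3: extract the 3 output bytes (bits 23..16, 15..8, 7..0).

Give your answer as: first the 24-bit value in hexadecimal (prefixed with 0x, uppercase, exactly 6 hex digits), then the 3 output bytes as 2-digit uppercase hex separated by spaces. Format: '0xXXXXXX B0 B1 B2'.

Answer: 0x7789D0 77 89 D0

Derivation:
Sextets: d=29, 4=56, n=39, Q=16
24-bit: (29<<18) | (56<<12) | (39<<6) | 16
      = 0x740000 | 0x038000 | 0x0009C0 | 0x000010
      = 0x7789D0
Bytes: (v>>16)&0xFF=77, (v>>8)&0xFF=89, v&0xFF=D0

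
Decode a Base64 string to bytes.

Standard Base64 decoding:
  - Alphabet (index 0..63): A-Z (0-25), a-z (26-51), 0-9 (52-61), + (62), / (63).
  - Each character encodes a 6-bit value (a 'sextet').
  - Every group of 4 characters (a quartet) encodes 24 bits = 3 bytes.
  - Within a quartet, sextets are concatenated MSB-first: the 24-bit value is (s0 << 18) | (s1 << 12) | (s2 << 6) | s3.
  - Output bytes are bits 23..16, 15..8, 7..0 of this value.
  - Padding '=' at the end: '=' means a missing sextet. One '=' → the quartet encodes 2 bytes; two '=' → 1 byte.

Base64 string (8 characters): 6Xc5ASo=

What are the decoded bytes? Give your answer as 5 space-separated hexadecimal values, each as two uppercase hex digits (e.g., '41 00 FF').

Answer: E9 77 39 01 2A

Derivation:
After char 0 ('6'=58): chars_in_quartet=1 acc=0x3A bytes_emitted=0
After char 1 ('X'=23): chars_in_quartet=2 acc=0xE97 bytes_emitted=0
After char 2 ('c'=28): chars_in_quartet=3 acc=0x3A5DC bytes_emitted=0
After char 3 ('5'=57): chars_in_quartet=4 acc=0xE97739 -> emit E9 77 39, reset; bytes_emitted=3
After char 4 ('A'=0): chars_in_quartet=1 acc=0x0 bytes_emitted=3
After char 5 ('S'=18): chars_in_quartet=2 acc=0x12 bytes_emitted=3
After char 6 ('o'=40): chars_in_quartet=3 acc=0x4A8 bytes_emitted=3
Padding '=': partial quartet acc=0x4A8 -> emit 01 2A; bytes_emitted=5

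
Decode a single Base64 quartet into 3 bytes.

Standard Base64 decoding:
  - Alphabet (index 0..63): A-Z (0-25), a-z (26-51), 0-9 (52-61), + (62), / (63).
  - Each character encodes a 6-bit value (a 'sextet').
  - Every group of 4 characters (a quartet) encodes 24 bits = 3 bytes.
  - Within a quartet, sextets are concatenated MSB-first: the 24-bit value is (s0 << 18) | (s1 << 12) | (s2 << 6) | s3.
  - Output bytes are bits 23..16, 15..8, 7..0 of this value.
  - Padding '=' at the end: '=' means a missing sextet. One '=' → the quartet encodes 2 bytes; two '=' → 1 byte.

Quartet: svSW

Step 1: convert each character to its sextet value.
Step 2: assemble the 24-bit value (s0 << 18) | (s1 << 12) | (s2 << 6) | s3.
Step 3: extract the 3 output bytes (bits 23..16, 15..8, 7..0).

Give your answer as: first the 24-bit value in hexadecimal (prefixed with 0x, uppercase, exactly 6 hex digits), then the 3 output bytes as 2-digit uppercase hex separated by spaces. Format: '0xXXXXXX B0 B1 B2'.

Answer: 0xB2F496 B2 F4 96

Derivation:
Sextets: s=44, v=47, S=18, W=22
24-bit: (44<<18) | (47<<12) | (18<<6) | 22
      = 0xB00000 | 0x02F000 | 0x000480 | 0x000016
      = 0xB2F496
Bytes: (v>>16)&0xFF=B2, (v>>8)&0xFF=F4, v&0xFF=96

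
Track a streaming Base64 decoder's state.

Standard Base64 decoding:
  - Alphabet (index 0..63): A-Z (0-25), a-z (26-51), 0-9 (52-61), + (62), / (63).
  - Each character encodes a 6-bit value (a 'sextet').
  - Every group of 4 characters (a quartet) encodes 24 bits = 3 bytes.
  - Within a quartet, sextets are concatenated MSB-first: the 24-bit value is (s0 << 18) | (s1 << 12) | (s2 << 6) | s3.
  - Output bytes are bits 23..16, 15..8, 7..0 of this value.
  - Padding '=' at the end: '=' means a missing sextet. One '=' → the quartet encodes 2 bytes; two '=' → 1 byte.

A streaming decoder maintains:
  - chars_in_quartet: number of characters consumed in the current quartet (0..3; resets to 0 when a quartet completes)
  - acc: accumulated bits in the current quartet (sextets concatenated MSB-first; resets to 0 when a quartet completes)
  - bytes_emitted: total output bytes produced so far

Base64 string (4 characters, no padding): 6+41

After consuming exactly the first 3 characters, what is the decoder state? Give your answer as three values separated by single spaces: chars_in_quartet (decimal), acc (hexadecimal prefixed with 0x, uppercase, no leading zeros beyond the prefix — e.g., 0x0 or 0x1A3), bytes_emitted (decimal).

After char 0 ('6'=58): chars_in_quartet=1 acc=0x3A bytes_emitted=0
After char 1 ('+'=62): chars_in_quartet=2 acc=0xEBE bytes_emitted=0
After char 2 ('4'=56): chars_in_quartet=3 acc=0x3AFB8 bytes_emitted=0

Answer: 3 0x3AFB8 0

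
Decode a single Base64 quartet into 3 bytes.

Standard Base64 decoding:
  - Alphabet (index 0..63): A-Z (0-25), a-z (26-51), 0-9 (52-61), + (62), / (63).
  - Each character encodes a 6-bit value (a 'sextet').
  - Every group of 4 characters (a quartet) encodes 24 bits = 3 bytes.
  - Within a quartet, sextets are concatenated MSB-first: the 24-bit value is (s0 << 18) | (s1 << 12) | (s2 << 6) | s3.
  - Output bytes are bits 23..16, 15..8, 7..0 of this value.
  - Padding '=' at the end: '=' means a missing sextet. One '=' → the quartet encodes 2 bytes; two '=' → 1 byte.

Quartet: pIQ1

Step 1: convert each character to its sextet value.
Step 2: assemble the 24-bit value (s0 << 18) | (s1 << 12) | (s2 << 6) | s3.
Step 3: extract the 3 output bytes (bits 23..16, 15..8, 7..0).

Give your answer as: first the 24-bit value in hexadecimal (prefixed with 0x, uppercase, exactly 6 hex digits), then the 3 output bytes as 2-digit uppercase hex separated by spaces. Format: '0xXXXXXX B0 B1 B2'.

Answer: 0xA48435 A4 84 35

Derivation:
Sextets: p=41, I=8, Q=16, 1=53
24-bit: (41<<18) | (8<<12) | (16<<6) | 53
      = 0xA40000 | 0x008000 | 0x000400 | 0x000035
      = 0xA48435
Bytes: (v>>16)&0xFF=A4, (v>>8)&0xFF=84, v&0xFF=35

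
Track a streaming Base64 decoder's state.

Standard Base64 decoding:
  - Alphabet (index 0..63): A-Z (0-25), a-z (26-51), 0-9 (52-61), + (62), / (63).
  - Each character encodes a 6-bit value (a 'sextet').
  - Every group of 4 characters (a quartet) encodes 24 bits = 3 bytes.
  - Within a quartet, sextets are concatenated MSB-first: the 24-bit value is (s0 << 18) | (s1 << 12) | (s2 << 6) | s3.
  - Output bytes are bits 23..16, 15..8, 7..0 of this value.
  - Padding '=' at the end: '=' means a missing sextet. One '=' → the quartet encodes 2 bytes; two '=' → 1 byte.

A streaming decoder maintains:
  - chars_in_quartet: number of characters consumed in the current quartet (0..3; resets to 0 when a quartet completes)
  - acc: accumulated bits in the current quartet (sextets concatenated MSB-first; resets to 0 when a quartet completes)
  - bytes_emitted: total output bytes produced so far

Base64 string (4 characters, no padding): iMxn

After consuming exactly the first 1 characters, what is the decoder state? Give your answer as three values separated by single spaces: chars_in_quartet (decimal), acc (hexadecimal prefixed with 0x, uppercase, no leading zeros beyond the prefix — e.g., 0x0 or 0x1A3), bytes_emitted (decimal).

Answer: 1 0x22 0

Derivation:
After char 0 ('i'=34): chars_in_quartet=1 acc=0x22 bytes_emitted=0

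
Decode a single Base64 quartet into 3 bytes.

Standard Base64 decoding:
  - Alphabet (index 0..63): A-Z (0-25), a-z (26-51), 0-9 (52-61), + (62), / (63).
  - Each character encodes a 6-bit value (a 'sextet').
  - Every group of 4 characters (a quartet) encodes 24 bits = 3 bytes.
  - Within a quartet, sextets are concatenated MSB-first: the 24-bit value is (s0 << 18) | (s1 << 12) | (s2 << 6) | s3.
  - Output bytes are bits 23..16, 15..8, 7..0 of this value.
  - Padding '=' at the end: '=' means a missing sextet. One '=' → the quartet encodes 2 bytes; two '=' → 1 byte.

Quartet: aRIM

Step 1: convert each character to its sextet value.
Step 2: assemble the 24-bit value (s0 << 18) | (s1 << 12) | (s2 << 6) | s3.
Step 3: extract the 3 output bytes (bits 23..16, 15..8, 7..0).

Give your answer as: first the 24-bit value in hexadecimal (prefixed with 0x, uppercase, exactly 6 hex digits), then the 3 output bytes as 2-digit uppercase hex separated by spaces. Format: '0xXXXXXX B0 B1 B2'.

Answer: 0x69120C 69 12 0C

Derivation:
Sextets: a=26, R=17, I=8, M=12
24-bit: (26<<18) | (17<<12) | (8<<6) | 12
      = 0x680000 | 0x011000 | 0x000200 | 0x00000C
      = 0x69120C
Bytes: (v>>16)&0xFF=69, (v>>8)&0xFF=12, v&0xFF=0C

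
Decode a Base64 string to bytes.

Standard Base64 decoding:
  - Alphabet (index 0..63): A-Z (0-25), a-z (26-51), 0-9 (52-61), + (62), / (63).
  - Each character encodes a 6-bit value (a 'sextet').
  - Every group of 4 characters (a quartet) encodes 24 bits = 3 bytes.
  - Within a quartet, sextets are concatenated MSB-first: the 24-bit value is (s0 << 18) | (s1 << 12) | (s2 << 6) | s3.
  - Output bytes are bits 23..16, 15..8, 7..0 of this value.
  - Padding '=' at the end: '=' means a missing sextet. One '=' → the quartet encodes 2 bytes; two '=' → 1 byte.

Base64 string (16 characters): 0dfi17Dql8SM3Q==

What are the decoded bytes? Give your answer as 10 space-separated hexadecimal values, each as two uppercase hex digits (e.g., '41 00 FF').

After char 0 ('0'=52): chars_in_quartet=1 acc=0x34 bytes_emitted=0
After char 1 ('d'=29): chars_in_quartet=2 acc=0xD1D bytes_emitted=0
After char 2 ('f'=31): chars_in_quartet=3 acc=0x3475F bytes_emitted=0
After char 3 ('i'=34): chars_in_quartet=4 acc=0xD1D7E2 -> emit D1 D7 E2, reset; bytes_emitted=3
After char 4 ('1'=53): chars_in_quartet=1 acc=0x35 bytes_emitted=3
After char 5 ('7'=59): chars_in_quartet=2 acc=0xD7B bytes_emitted=3
After char 6 ('D'=3): chars_in_quartet=3 acc=0x35EC3 bytes_emitted=3
After char 7 ('q'=42): chars_in_quartet=4 acc=0xD7B0EA -> emit D7 B0 EA, reset; bytes_emitted=6
After char 8 ('l'=37): chars_in_quartet=1 acc=0x25 bytes_emitted=6
After char 9 ('8'=60): chars_in_quartet=2 acc=0x97C bytes_emitted=6
After char 10 ('S'=18): chars_in_quartet=3 acc=0x25F12 bytes_emitted=6
After char 11 ('M'=12): chars_in_quartet=4 acc=0x97C48C -> emit 97 C4 8C, reset; bytes_emitted=9
After char 12 ('3'=55): chars_in_quartet=1 acc=0x37 bytes_emitted=9
After char 13 ('Q'=16): chars_in_quartet=2 acc=0xDD0 bytes_emitted=9
Padding '==': partial quartet acc=0xDD0 -> emit DD; bytes_emitted=10

Answer: D1 D7 E2 D7 B0 EA 97 C4 8C DD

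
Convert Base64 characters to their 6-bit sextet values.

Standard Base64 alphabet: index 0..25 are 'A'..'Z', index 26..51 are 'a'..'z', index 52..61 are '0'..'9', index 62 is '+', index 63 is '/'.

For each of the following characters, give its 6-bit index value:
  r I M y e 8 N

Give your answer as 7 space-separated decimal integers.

'r': a..z range, 26 + ord('r') − ord('a') = 43
'I': A..Z range, ord('I') − ord('A') = 8
'M': A..Z range, ord('M') − ord('A') = 12
'y': a..z range, 26 + ord('y') − ord('a') = 50
'e': a..z range, 26 + ord('e') − ord('a') = 30
'8': 0..9 range, 52 + ord('8') − ord('0') = 60
'N': A..Z range, ord('N') − ord('A') = 13

Answer: 43 8 12 50 30 60 13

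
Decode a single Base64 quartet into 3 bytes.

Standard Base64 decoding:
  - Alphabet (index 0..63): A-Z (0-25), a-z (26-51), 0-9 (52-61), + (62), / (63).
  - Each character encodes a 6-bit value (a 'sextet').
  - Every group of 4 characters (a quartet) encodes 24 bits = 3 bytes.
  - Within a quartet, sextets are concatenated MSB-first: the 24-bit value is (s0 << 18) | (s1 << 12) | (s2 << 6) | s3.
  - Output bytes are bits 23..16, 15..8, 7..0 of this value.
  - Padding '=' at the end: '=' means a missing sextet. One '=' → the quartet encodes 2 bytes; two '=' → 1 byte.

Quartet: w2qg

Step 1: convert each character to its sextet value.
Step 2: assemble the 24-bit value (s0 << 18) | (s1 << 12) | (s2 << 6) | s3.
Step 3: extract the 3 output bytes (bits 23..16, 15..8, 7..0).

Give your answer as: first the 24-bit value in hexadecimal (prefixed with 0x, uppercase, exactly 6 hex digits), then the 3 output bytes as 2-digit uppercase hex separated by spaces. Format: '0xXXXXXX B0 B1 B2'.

Answer: 0xC36AA0 C3 6A A0

Derivation:
Sextets: w=48, 2=54, q=42, g=32
24-bit: (48<<18) | (54<<12) | (42<<6) | 32
      = 0xC00000 | 0x036000 | 0x000A80 | 0x000020
      = 0xC36AA0
Bytes: (v>>16)&0xFF=C3, (v>>8)&0xFF=6A, v&0xFF=A0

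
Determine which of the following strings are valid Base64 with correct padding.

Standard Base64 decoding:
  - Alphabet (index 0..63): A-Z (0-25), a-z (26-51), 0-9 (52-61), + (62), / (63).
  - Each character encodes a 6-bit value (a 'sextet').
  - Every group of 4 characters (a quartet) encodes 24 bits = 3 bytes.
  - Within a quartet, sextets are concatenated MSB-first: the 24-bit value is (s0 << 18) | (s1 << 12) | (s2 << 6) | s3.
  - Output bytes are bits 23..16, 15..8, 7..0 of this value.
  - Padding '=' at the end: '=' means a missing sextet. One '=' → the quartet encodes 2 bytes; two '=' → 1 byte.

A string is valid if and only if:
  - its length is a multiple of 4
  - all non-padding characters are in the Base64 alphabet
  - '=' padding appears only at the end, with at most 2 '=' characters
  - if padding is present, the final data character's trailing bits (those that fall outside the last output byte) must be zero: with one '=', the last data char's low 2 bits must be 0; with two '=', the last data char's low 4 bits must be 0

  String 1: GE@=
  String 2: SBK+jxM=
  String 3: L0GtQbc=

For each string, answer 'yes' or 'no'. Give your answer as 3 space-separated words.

Answer: no yes yes

Derivation:
String 1: 'GE@=' → invalid (bad char(s): ['@'])
String 2: 'SBK+jxM=' → valid
String 3: 'L0GtQbc=' → valid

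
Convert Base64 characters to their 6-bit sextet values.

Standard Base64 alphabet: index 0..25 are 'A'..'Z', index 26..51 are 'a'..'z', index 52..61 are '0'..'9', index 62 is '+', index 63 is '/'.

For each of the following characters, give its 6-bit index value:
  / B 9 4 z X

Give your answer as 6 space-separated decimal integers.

'/': index 63
'B': A..Z range, ord('B') − ord('A') = 1
'9': 0..9 range, 52 + ord('9') − ord('0') = 61
'4': 0..9 range, 52 + ord('4') − ord('0') = 56
'z': a..z range, 26 + ord('z') − ord('a') = 51
'X': A..Z range, ord('X') − ord('A') = 23

Answer: 63 1 61 56 51 23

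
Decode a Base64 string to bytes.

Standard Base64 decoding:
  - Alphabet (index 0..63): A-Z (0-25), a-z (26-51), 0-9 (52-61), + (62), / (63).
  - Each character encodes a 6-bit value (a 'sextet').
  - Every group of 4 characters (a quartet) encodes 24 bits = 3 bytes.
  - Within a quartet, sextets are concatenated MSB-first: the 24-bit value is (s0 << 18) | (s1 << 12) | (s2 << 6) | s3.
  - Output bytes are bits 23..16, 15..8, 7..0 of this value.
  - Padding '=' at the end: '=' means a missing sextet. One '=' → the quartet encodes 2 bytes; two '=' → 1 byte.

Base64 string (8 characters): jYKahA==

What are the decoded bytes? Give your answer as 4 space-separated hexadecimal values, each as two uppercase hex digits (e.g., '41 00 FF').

After char 0 ('j'=35): chars_in_quartet=1 acc=0x23 bytes_emitted=0
After char 1 ('Y'=24): chars_in_quartet=2 acc=0x8D8 bytes_emitted=0
After char 2 ('K'=10): chars_in_quartet=3 acc=0x2360A bytes_emitted=0
After char 3 ('a'=26): chars_in_quartet=4 acc=0x8D829A -> emit 8D 82 9A, reset; bytes_emitted=3
After char 4 ('h'=33): chars_in_quartet=1 acc=0x21 bytes_emitted=3
After char 5 ('A'=0): chars_in_quartet=2 acc=0x840 bytes_emitted=3
Padding '==': partial quartet acc=0x840 -> emit 84; bytes_emitted=4

Answer: 8D 82 9A 84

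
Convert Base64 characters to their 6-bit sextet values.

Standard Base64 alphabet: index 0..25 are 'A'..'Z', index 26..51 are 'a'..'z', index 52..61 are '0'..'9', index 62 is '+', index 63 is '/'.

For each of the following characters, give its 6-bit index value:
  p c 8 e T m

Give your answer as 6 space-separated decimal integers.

'p': a..z range, 26 + ord('p') − ord('a') = 41
'c': a..z range, 26 + ord('c') − ord('a') = 28
'8': 0..9 range, 52 + ord('8') − ord('0') = 60
'e': a..z range, 26 + ord('e') − ord('a') = 30
'T': A..Z range, ord('T') − ord('A') = 19
'm': a..z range, 26 + ord('m') − ord('a') = 38

Answer: 41 28 60 30 19 38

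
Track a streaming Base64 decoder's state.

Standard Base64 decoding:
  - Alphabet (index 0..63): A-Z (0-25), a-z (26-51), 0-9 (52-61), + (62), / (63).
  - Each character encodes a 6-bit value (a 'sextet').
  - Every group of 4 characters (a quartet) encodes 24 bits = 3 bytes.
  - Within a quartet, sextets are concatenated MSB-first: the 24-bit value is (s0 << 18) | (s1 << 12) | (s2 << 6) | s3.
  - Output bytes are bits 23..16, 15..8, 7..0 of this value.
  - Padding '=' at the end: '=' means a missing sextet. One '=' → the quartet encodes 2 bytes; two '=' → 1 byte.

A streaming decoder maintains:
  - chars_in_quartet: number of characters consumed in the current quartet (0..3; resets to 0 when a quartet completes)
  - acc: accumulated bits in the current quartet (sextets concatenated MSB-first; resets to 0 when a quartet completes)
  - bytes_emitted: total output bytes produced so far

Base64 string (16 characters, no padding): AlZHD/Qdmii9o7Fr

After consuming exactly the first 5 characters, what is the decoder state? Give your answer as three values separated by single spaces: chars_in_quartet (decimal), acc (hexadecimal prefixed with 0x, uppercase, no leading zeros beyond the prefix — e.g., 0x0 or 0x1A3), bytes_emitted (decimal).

After char 0 ('A'=0): chars_in_quartet=1 acc=0x0 bytes_emitted=0
After char 1 ('l'=37): chars_in_quartet=2 acc=0x25 bytes_emitted=0
After char 2 ('Z'=25): chars_in_quartet=3 acc=0x959 bytes_emitted=0
After char 3 ('H'=7): chars_in_quartet=4 acc=0x25647 -> emit 02 56 47, reset; bytes_emitted=3
After char 4 ('D'=3): chars_in_quartet=1 acc=0x3 bytes_emitted=3

Answer: 1 0x3 3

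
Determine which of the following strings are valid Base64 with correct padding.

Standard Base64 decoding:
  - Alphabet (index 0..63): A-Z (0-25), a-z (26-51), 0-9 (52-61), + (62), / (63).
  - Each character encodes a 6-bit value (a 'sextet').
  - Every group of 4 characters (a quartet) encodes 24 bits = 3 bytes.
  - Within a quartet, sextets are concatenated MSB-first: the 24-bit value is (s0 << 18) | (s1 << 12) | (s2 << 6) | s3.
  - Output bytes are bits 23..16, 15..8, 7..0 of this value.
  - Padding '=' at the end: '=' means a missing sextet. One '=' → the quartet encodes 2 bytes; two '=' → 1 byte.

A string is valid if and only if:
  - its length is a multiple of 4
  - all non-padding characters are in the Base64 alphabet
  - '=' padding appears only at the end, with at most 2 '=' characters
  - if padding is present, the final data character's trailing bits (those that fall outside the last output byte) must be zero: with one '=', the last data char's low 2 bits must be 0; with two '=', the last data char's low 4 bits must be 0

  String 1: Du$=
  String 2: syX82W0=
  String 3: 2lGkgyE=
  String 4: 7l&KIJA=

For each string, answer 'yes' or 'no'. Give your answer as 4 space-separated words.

String 1: 'Du$=' → invalid (bad char(s): ['$'])
String 2: 'syX82W0=' → valid
String 3: '2lGkgyE=' → valid
String 4: '7l&KIJA=' → invalid (bad char(s): ['&'])

Answer: no yes yes no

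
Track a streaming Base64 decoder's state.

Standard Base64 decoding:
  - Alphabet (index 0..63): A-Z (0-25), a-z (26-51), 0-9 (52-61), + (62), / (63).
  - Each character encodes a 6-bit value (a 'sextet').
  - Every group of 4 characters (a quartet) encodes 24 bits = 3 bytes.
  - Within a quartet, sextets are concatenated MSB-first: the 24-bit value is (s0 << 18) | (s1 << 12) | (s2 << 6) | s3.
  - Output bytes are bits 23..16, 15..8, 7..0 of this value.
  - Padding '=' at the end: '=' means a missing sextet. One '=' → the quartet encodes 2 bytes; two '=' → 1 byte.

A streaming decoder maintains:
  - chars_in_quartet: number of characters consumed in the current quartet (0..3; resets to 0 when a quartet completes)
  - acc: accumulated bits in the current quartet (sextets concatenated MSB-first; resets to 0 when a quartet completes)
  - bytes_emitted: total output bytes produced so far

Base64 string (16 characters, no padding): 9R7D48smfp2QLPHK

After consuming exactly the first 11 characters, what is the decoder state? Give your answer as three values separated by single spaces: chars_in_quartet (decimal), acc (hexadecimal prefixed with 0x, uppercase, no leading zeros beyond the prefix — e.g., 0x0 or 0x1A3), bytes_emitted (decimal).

Answer: 3 0x1FA76 6

Derivation:
After char 0 ('9'=61): chars_in_quartet=1 acc=0x3D bytes_emitted=0
After char 1 ('R'=17): chars_in_quartet=2 acc=0xF51 bytes_emitted=0
After char 2 ('7'=59): chars_in_quartet=3 acc=0x3D47B bytes_emitted=0
After char 3 ('D'=3): chars_in_quartet=4 acc=0xF51EC3 -> emit F5 1E C3, reset; bytes_emitted=3
After char 4 ('4'=56): chars_in_quartet=1 acc=0x38 bytes_emitted=3
After char 5 ('8'=60): chars_in_quartet=2 acc=0xE3C bytes_emitted=3
After char 6 ('s'=44): chars_in_quartet=3 acc=0x38F2C bytes_emitted=3
After char 7 ('m'=38): chars_in_quartet=4 acc=0xE3CB26 -> emit E3 CB 26, reset; bytes_emitted=6
After char 8 ('f'=31): chars_in_quartet=1 acc=0x1F bytes_emitted=6
After char 9 ('p'=41): chars_in_quartet=2 acc=0x7E9 bytes_emitted=6
After char 10 ('2'=54): chars_in_quartet=3 acc=0x1FA76 bytes_emitted=6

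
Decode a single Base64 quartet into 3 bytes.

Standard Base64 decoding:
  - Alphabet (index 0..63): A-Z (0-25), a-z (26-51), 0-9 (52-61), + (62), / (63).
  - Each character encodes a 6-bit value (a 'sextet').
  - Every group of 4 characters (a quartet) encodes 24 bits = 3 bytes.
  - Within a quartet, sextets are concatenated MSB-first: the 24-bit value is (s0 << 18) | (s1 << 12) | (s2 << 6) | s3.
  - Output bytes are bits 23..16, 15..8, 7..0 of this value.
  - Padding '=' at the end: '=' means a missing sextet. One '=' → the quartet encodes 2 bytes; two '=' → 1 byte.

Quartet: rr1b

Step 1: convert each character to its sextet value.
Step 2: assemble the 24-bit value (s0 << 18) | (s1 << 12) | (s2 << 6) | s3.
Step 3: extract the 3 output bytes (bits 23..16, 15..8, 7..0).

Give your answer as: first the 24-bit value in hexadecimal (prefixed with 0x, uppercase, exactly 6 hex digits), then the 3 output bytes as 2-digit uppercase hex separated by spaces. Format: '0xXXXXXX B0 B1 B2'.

Answer: 0xAEBD5B AE BD 5B

Derivation:
Sextets: r=43, r=43, 1=53, b=27
24-bit: (43<<18) | (43<<12) | (53<<6) | 27
      = 0xAC0000 | 0x02B000 | 0x000D40 | 0x00001B
      = 0xAEBD5B
Bytes: (v>>16)&0xFF=AE, (v>>8)&0xFF=BD, v&0xFF=5B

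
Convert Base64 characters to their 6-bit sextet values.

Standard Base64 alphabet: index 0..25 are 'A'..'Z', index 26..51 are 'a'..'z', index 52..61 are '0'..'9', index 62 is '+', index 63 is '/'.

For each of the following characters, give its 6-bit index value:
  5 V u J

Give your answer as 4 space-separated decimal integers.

Answer: 57 21 46 9

Derivation:
'5': 0..9 range, 52 + ord('5') − ord('0') = 57
'V': A..Z range, ord('V') − ord('A') = 21
'u': a..z range, 26 + ord('u') − ord('a') = 46
'J': A..Z range, ord('J') − ord('A') = 9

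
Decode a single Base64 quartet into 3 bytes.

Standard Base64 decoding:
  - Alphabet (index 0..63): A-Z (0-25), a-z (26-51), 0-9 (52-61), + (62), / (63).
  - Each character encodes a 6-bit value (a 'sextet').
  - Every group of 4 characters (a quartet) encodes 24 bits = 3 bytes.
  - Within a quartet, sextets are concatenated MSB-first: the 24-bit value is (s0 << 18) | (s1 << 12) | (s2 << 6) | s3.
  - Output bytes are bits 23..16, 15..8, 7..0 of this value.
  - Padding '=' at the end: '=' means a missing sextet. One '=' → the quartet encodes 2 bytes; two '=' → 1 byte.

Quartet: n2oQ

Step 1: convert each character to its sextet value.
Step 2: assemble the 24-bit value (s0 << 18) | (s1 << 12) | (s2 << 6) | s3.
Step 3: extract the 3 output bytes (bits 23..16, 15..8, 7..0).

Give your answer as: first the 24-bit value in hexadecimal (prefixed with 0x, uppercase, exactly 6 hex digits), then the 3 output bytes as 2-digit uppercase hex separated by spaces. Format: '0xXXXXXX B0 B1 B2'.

Sextets: n=39, 2=54, o=40, Q=16
24-bit: (39<<18) | (54<<12) | (40<<6) | 16
      = 0x9C0000 | 0x036000 | 0x000A00 | 0x000010
      = 0x9F6A10
Bytes: (v>>16)&0xFF=9F, (v>>8)&0xFF=6A, v&0xFF=10

Answer: 0x9F6A10 9F 6A 10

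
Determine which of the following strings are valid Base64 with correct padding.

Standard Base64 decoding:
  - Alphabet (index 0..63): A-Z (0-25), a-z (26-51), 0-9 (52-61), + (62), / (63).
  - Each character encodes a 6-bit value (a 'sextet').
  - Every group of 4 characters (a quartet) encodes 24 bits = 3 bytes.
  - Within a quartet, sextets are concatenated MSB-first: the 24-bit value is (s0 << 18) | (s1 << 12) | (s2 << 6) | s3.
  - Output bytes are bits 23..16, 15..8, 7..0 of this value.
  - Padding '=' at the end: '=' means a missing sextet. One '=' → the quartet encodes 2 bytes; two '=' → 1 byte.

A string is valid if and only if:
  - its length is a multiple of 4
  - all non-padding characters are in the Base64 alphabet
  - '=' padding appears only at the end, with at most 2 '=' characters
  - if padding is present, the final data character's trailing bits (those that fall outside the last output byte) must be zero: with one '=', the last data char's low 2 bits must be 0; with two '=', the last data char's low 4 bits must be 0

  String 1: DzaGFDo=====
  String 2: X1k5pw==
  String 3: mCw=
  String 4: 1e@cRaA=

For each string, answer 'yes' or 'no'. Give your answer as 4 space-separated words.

String 1: 'DzaGFDo=====' → invalid (5 pad chars (max 2))
String 2: 'X1k5pw==' → valid
String 3: 'mCw=' → valid
String 4: '1e@cRaA=' → invalid (bad char(s): ['@'])

Answer: no yes yes no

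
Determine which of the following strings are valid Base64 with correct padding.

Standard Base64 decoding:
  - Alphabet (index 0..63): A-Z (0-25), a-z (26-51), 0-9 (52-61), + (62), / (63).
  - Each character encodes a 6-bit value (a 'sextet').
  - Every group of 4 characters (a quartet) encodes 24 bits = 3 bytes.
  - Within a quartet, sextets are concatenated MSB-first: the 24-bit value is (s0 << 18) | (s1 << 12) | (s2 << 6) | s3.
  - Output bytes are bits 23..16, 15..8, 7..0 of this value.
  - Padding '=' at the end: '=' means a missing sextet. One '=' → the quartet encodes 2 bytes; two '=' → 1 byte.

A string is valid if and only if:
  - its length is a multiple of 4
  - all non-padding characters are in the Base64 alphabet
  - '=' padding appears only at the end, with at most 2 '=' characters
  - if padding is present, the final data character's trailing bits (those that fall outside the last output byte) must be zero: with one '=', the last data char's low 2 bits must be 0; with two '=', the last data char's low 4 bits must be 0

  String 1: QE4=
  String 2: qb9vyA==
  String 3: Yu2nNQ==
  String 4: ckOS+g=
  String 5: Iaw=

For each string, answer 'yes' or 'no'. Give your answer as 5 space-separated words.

String 1: 'QE4=' → valid
String 2: 'qb9vyA==' → valid
String 3: 'Yu2nNQ==' → valid
String 4: 'ckOS+g=' → invalid (len=7 not mult of 4)
String 5: 'Iaw=' → valid

Answer: yes yes yes no yes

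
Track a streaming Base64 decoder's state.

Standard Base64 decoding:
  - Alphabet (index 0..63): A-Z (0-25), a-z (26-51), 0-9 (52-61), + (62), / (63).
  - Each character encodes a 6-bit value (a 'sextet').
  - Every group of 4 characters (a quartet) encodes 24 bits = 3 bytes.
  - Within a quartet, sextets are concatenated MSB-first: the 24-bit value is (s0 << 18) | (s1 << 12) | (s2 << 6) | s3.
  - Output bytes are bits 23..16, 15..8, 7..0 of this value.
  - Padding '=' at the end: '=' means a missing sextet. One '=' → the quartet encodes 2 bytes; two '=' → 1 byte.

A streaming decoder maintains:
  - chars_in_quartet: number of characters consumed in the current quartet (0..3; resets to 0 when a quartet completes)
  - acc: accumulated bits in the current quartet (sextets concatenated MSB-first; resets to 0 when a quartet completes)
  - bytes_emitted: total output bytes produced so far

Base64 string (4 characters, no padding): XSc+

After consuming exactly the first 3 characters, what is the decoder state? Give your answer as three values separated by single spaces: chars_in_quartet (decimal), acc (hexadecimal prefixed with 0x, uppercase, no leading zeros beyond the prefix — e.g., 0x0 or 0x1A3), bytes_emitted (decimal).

After char 0 ('X'=23): chars_in_quartet=1 acc=0x17 bytes_emitted=0
After char 1 ('S'=18): chars_in_quartet=2 acc=0x5D2 bytes_emitted=0
After char 2 ('c'=28): chars_in_quartet=3 acc=0x1749C bytes_emitted=0

Answer: 3 0x1749C 0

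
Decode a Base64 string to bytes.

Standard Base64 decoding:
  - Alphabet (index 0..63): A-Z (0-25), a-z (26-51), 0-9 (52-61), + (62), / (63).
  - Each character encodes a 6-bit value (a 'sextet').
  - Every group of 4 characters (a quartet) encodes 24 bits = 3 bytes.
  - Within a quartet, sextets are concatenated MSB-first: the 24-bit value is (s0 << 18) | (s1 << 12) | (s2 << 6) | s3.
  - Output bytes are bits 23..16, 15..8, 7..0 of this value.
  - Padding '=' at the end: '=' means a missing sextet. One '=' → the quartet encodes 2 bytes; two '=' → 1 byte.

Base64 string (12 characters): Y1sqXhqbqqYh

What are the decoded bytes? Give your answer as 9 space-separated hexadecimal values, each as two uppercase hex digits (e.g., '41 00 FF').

Answer: 63 5B 2A 5E 1A 9B AA A6 21

Derivation:
After char 0 ('Y'=24): chars_in_quartet=1 acc=0x18 bytes_emitted=0
After char 1 ('1'=53): chars_in_quartet=2 acc=0x635 bytes_emitted=0
After char 2 ('s'=44): chars_in_quartet=3 acc=0x18D6C bytes_emitted=0
After char 3 ('q'=42): chars_in_quartet=4 acc=0x635B2A -> emit 63 5B 2A, reset; bytes_emitted=3
After char 4 ('X'=23): chars_in_quartet=1 acc=0x17 bytes_emitted=3
After char 5 ('h'=33): chars_in_quartet=2 acc=0x5E1 bytes_emitted=3
After char 6 ('q'=42): chars_in_quartet=3 acc=0x1786A bytes_emitted=3
After char 7 ('b'=27): chars_in_quartet=4 acc=0x5E1A9B -> emit 5E 1A 9B, reset; bytes_emitted=6
After char 8 ('q'=42): chars_in_quartet=1 acc=0x2A bytes_emitted=6
After char 9 ('q'=42): chars_in_quartet=2 acc=0xAAA bytes_emitted=6
After char 10 ('Y'=24): chars_in_quartet=3 acc=0x2AA98 bytes_emitted=6
After char 11 ('h'=33): chars_in_quartet=4 acc=0xAAA621 -> emit AA A6 21, reset; bytes_emitted=9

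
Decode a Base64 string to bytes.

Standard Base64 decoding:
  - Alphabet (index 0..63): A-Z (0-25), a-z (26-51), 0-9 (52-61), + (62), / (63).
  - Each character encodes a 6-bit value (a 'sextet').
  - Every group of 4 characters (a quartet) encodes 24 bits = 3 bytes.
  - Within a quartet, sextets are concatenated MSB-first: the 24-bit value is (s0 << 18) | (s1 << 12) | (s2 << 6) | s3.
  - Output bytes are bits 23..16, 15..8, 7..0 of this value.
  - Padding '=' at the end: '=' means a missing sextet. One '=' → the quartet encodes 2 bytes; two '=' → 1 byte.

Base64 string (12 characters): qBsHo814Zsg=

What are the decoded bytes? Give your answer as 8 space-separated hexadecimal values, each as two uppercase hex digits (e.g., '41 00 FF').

Answer: A8 1B 07 A3 CD 78 66 C8

Derivation:
After char 0 ('q'=42): chars_in_quartet=1 acc=0x2A bytes_emitted=0
After char 1 ('B'=1): chars_in_quartet=2 acc=0xA81 bytes_emitted=0
After char 2 ('s'=44): chars_in_quartet=3 acc=0x2A06C bytes_emitted=0
After char 3 ('H'=7): chars_in_quartet=4 acc=0xA81B07 -> emit A8 1B 07, reset; bytes_emitted=3
After char 4 ('o'=40): chars_in_quartet=1 acc=0x28 bytes_emitted=3
After char 5 ('8'=60): chars_in_quartet=2 acc=0xA3C bytes_emitted=3
After char 6 ('1'=53): chars_in_quartet=3 acc=0x28F35 bytes_emitted=3
After char 7 ('4'=56): chars_in_quartet=4 acc=0xA3CD78 -> emit A3 CD 78, reset; bytes_emitted=6
After char 8 ('Z'=25): chars_in_quartet=1 acc=0x19 bytes_emitted=6
After char 9 ('s'=44): chars_in_quartet=2 acc=0x66C bytes_emitted=6
After char 10 ('g'=32): chars_in_quartet=3 acc=0x19B20 bytes_emitted=6
Padding '=': partial quartet acc=0x19B20 -> emit 66 C8; bytes_emitted=8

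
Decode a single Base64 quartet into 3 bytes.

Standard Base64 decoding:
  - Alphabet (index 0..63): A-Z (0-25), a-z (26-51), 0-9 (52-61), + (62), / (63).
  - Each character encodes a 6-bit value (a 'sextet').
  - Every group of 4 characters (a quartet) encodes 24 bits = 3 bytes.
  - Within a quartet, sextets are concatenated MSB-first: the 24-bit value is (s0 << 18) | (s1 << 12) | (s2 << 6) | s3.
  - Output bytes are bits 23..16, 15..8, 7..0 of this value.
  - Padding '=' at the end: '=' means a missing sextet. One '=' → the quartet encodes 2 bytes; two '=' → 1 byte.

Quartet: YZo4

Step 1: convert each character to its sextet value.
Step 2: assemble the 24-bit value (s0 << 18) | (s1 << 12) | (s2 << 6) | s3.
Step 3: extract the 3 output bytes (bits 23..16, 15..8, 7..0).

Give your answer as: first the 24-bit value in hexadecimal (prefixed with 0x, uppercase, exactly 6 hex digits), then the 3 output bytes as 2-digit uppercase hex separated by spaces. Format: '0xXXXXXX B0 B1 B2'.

Sextets: Y=24, Z=25, o=40, 4=56
24-bit: (24<<18) | (25<<12) | (40<<6) | 56
      = 0x600000 | 0x019000 | 0x000A00 | 0x000038
      = 0x619A38
Bytes: (v>>16)&0xFF=61, (v>>8)&0xFF=9A, v&0xFF=38

Answer: 0x619A38 61 9A 38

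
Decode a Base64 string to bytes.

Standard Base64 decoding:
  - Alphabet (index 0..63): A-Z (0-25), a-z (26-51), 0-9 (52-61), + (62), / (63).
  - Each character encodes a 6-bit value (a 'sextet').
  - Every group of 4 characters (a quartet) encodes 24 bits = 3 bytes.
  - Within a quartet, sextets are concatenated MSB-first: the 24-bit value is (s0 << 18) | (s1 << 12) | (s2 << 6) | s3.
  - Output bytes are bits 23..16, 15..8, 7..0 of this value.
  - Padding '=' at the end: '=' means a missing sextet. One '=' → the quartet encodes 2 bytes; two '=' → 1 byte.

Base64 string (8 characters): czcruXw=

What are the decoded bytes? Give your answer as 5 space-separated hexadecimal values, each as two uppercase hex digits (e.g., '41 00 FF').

After char 0 ('c'=28): chars_in_quartet=1 acc=0x1C bytes_emitted=0
After char 1 ('z'=51): chars_in_quartet=2 acc=0x733 bytes_emitted=0
After char 2 ('c'=28): chars_in_quartet=3 acc=0x1CCDC bytes_emitted=0
After char 3 ('r'=43): chars_in_quartet=4 acc=0x73372B -> emit 73 37 2B, reset; bytes_emitted=3
After char 4 ('u'=46): chars_in_quartet=1 acc=0x2E bytes_emitted=3
After char 5 ('X'=23): chars_in_quartet=2 acc=0xB97 bytes_emitted=3
After char 6 ('w'=48): chars_in_quartet=3 acc=0x2E5F0 bytes_emitted=3
Padding '=': partial quartet acc=0x2E5F0 -> emit B9 7C; bytes_emitted=5

Answer: 73 37 2B B9 7C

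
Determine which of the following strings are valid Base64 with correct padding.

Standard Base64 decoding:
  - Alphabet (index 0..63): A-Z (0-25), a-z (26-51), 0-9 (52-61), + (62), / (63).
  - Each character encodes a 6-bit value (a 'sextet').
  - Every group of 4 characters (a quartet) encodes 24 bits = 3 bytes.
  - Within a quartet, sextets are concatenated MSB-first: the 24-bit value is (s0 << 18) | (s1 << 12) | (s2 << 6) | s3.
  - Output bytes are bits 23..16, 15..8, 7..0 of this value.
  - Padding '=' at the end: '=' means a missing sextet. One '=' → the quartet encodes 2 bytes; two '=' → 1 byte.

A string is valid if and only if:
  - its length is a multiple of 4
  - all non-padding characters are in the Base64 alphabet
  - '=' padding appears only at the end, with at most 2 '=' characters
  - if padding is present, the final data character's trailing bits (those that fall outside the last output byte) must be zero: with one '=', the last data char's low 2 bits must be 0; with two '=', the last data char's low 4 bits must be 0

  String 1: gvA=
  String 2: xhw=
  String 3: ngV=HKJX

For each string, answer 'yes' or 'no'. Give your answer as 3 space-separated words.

String 1: 'gvA=' → valid
String 2: 'xhw=' → valid
String 3: 'ngV=HKJX' → invalid (bad char(s): ['=']; '=' in middle)

Answer: yes yes no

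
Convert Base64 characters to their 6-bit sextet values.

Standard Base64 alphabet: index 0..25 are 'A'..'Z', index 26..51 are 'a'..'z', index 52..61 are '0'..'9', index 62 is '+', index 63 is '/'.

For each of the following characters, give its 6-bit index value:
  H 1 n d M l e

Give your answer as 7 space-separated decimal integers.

Answer: 7 53 39 29 12 37 30

Derivation:
'H': A..Z range, ord('H') − ord('A') = 7
'1': 0..9 range, 52 + ord('1') − ord('0') = 53
'n': a..z range, 26 + ord('n') − ord('a') = 39
'd': a..z range, 26 + ord('d') − ord('a') = 29
'M': A..Z range, ord('M') − ord('A') = 12
'l': a..z range, 26 + ord('l') − ord('a') = 37
'e': a..z range, 26 + ord('e') − ord('a') = 30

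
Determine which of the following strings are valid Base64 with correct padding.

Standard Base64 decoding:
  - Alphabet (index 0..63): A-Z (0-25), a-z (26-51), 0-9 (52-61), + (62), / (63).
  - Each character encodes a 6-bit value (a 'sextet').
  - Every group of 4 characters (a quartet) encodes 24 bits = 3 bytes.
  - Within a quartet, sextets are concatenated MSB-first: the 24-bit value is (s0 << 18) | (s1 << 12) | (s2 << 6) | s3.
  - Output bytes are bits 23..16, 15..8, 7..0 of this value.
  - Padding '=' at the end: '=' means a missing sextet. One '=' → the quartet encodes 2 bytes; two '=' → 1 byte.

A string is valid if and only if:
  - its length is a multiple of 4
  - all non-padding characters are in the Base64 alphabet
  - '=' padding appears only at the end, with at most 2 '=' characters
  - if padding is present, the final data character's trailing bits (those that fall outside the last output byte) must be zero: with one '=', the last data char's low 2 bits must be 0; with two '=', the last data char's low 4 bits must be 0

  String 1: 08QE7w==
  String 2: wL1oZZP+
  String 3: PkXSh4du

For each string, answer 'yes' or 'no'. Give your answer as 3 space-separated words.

String 1: '08QE7w==' → valid
String 2: 'wL1oZZP+' → valid
String 3: 'PkXSh4du' → valid

Answer: yes yes yes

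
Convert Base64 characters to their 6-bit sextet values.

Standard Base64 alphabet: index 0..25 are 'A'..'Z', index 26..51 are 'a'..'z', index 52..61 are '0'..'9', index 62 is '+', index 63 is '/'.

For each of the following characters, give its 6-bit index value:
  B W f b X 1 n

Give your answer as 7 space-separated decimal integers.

'B': A..Z range, ord('B') − ord('A') = 1
'W': A..Z range, ord('W') − ord('A') = 22
'f': a..z range, 26 + ord('f') − ord('a') = 31
'b': a..z range, 26 + ord('b') − ord('a') = 27
'X': A..Z range, ord('X') − ord('A') = 23
'1': 0..9 range, 52 + ord('1') − ord('0') = 53
'n': a..z range, 26 + ord('n') − ord('a') = 39

Answer: 1 22 31 27 23 53 39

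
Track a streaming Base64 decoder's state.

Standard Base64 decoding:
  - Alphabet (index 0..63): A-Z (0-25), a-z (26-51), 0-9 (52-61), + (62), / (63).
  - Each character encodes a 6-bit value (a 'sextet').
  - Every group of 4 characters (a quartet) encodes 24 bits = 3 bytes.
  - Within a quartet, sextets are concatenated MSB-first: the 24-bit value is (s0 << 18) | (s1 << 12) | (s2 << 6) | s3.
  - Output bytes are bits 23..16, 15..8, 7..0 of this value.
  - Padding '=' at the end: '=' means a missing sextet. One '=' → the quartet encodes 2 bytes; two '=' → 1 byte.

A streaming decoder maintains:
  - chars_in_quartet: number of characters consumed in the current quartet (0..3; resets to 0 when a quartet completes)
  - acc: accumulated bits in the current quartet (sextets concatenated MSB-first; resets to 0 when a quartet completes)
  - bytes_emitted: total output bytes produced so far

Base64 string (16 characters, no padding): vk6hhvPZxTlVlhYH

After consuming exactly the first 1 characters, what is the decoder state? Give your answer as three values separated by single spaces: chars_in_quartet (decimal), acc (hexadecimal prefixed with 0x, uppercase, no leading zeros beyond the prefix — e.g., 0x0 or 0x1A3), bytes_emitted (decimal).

After char 0 ('v'=47): chars_in_quartet=1 acc=0x2F bytes_emitted=0

Answer: 1 0x2F 0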